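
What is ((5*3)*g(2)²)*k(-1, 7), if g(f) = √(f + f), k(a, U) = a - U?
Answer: -480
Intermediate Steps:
g(f) = √2*√f (g(f) = √(2*f) = √2*√f)
((5*3)*g(2)²)*k(-1, 7) = ((5*3)*(√2*√2)²)*(-1 - 1*7) = (15*2²)*(-1 - 7) = (15*4)*(-8) = 60*(-8) = -480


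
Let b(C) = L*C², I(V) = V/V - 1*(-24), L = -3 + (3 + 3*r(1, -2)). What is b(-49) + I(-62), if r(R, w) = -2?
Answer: -14381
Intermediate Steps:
L = -6 (L = -3 + (3 + 3*(-2)) = -3 + (3 - 6) = -3 - 3 = -6)
I(V) = 25 (I(V) = 1 + 24 = 25)
b(C) = -6*C²
b(-49) + I(-62) = -6*(-49)² + 25 = -6*2401 + 25 = -14406 + 25 = -14381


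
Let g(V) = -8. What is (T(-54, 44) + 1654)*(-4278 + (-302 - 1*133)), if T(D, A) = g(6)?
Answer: -7757598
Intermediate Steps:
T(D, A) = -8
(T(-54, 44) + 1654)*(-4278 + (-302 - 1*133)) = (-8 + 1654)*(-4278 + (-302 - 1*133)) = 1646*(-4278 + (-302 - 133)) = 1646*(-4278 - 435) = 1646*(-4713) = -7757598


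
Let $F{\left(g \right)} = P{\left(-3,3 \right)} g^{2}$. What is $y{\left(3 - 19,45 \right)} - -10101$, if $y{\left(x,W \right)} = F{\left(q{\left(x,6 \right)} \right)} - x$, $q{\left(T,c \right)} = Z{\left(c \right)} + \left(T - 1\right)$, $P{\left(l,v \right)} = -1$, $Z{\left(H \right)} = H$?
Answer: $9996$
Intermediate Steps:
$q{\left(T,c \right)} = -1 + T + c$ ($q{\left(T,c \right)} = c + \left(T - 1\right) = c + \left(-1 + T\right) = -1 + T + c$)
$F{\left(g \right)} = - g^{2}$
$y{\left(x,W \right)} = - x - \left(5 + x\right)^{2}$ ($y{\left(x,W \right)} = - \left(-1 + x + 6\right)^{2} - x = - \left(5 + x\right)^{2} - x = - x - \left(5 + x\right)^{2}$)
$y{\left(3 - 19,45 \right)} - -10101 = \left(- (3 - 19) - \left(5 + \left(3 - 19\right)\right)^{2}\right) - -10101 = \left(- (3 - 19) - \left(5 + \left(3 - 19\right)\right)^{2}\right) + 10101 = \left(\left(-1\right) \left(-16\right) - \left(5 - 16\right)^{2}\right) + 10101 = \left(16 - \left(-11\right)^{2}\right) + 10101 = \left(16 - 121\right) + 10101 = -105 + 10101 = 9996$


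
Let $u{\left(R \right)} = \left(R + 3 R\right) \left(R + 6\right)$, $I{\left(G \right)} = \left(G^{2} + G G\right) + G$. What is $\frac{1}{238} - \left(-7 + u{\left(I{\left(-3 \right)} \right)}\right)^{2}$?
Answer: $- \frac{373662141}{238} \approx -1.57 \cdot 10^{6}$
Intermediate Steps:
$I{\left(G \right)} = G + 2 G^{2}$ ($I{\left(G \right)} = \left(G^{2} + G^{2}\right) + G = 2 G^{2} + G = G + 2 G^{2}$)
$u{\left(R \right)} = 4 R \left(6 + R\right)$
$\frac{1}{238} - \left(-7 + u{\left(I{\left(-3 \right)} \right)}\right)^{2} = \frac{1}{238} - \left(-7 + 4 \left(- 3 \left(1 + 2 \left(-3\right)\right)\right) \left(6 - 3 \left(1 + 2 \left(-3\right)\right)\right)\right)^{2} = \frac{1}{238} - \left(-7 + 4 \left(- 3 \left(1 - 6\right)\right) \left(6 - 3 \left(1 - 6\right)\right)\right)^{2} = \frac{1}{238} - \left(-7 + 4 \left(\left(-3\right) \left(-5\right)\right) \left(6 - -15\right)\right)^{2} = \frac{1}{238} - \left(-7 + 4 \cdot 15 \left(6 + 15\right)\right)^{2} = \frac{1}{238} - \left(-7 + 4 \cdot 15 \cdot 21\right)^{2} = \frac{1}{238} - \left(-7 + 1260\right)^{2} = \frac{1}{238} - 1253^{2} = \frac{1}{238} - 1570009 = - \frac{373662141}{238}$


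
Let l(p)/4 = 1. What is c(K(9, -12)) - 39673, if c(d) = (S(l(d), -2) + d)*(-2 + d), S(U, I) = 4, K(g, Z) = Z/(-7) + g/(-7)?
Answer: -1944318/49 ≈ -39680.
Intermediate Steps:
l(p) = 4 (l(p) = 4*1 = 4)
K(g, Z) = -Z/7 - g/7 (K(g, Z) = Z*(-1/7) + g*(-1/7) = -Z/7 - g/7)
c(d) = (-2 + d)*(4 + d) (c(d) = (4 + d)*(-2 + d) = (-2 + d)*(4 + d))
c(K(9, -12)) - 39673 = (-8 + (-1/7*(-12) - 1/7*9)**2 + 2*(-1/7*(-12) - 1/7*9)) - 39673 = (-8 + (12/7 - 9/7)**2 + 2*(12/7 - 9/7)) - 39673 = (-8 + (3/7)**2 + 2*(3/7)) - 39673 = (-8 + 9/49 + 6/7) - 39673 = -341/49 - 39673 = -1944318/49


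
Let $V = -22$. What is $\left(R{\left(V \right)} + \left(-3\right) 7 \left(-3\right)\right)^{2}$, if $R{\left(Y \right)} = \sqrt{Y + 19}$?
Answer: $\left(63 + i \sqrt{3}\right)^{2} \approx 3966.0 + 218.24 i$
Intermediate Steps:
$R{\left(Y \right)} = \sqrt{19 + Y}$
$\left(R{\left(V \right)} + \left(-3\right) 7 \left(-3\right)\right)^{2} = \left(\sqrt{19 - 22} + \left(-3\right) 7 \left(-3\right)\right)^{2} = \left(\sqrt{-3} - -63\right)^{2} = \left(i \sqrt{3} + 63\right)^{2} = \left(63 + i \sqrt{3}\right)^{2}$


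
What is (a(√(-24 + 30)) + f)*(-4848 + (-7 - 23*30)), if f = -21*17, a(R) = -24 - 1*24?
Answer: 2245725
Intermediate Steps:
a(R) = -48 (a(R) = -24 - 24 = -48)
f = -357
(a(√(-24 + 30)) + f)*(-4848 + (-7 - 23*30)) = (-48 - 357)*(-4848 + (-7 - 23*30)) = -405*(-4848 + (-7 - 690)) = -405*(-4848 - 697) = -405*(-5545) = 2245725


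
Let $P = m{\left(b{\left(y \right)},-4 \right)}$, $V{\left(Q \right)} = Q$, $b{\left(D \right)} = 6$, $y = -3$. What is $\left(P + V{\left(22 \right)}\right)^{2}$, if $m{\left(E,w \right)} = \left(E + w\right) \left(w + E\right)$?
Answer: $676$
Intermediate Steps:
$m{\left(E,w \right)} = \left(E + w\right)^{2}$ ($m{\left(E,w \right)} = \left(E + w\right) \left(E + w\right) = \left(E + w\right)^{2}$)
$P = 4$ ($P = \left(6 - 4\right)^{2} = 2^{2} = 4$)
$\left(P + V{\left(22 \right)}\right)^{2} = \left(4 + 22\right)^{2} = 26^{2} = 676$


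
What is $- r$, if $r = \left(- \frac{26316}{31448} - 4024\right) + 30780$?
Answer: $- \frac{210349093}{7862} \approx -26755.0$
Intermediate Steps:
$r = \frac{210349093}{7862}$ ($r = \left(\left(-26316\right) \frac{1}{31448} + \left(-11302 + 7278\right)\right) + 30780 = \left(- \frac{6579}{7862} - 4024\right) + 30780 = - \frac{31643267}{7862} + 30780 = \frac{210349093}{7862} \approx 26755.0$)
$- r = \left(-1\right) \frac{210349093}{7862} = - \frac{210349093}{7862}$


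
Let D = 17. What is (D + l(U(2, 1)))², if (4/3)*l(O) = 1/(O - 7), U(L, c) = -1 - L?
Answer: 458329/1600 ≈ 286.46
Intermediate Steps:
l(O) = 3/(4*(-7 + O)) (l(O) = 3/(4*(O - 7)) = 3/(4*(-7 + O)))
(D + l(U(2, 1)))² = (17 + 3/(4*(-7 + (-1 - 1*2))))² = (17 + 3/(4*(-7 + (-1 - 2))))² = (17 + 3/(4*(-7 - 3)))² = (17 + (¾)/(-10))² = (17 + (¾)*(-⅒))² = (17 - 3/40)² = (677/40)² = 458329/1600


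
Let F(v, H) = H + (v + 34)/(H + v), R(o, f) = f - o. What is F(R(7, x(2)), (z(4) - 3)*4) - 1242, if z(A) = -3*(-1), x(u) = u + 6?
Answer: -1207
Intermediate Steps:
x(u) = 6 + u
z(A) = 3
F(v, H) = H + (34 + v)/(H + v)
F(R(7, x(2)), (z(4) - 3)*4) - 1242 = (34 + ((6 + 2) - 1*7) + ((3 - 3)*4)² + ((3 - 3)*4)*((6 + 2) - 1*7))/((3 - 3)*4 + ((6 + 2) - 1*7)) - 1242 = (34 + (8 - 7) + (0*4)² + (0*4)*(8 - 7))/(0*4 + (8 - 7)) - 1242 = (34 + 1 + 0² + 0*1)/(0 + 1) - 1242 = (34 + 1 + 0 + 0)/1 - 1242 = 1*35 - 1242 = 35 - 1242 = -1207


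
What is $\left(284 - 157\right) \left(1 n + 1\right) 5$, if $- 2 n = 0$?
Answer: $635$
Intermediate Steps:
$n = 0$ ($n = \left(- \frac{1}{2}\right) 0 = 0$)
$\left(284 - 157\right) \left(1 n + 1\right) 5 = \left(284 - 157\right) \left(1 \cdot 0 + 1\right) 5 = \left(284 - 157\right) \left(0 + 1\right) 5 = 127 \cdot 1 \cdot 5 = 127 \cdot 5 = 635$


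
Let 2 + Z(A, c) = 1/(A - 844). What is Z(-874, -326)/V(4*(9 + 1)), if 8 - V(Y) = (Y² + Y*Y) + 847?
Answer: 491/991286 ≈ 0.00049532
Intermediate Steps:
V(Y) = -839 - 2*Y² (V(Y) = 8 - ((Y² + Y*Y) + 847) = 8 - ((Y² + Y²) + 847) = 8 - (2*Y² + 847) = 8 - (847 + 2*Y²) = 8 + (-847 - 2*Y²) = -839 - 2*Y²)
Z(A, c) = -2 + 1/(-844 + A) (Z(A, c) = -2 + 1/(A - 844) = -2 + 1/(-844 + A))
Z(-874, -326)/V(4*(9 + 1)) = ((1689 - 2*(-874))/(-844 - 874))/(-839 - 2*16*(9 + 1)²) = ((1689 + 1748)/(-1718))/(-839 - 2*(4*10)²) = (-1/1718*3437)/(-839 - 2*40²) = -3437/(1718*(-839 - 2*1600)) = -3437/(1718*(-839 - 3200)) = -3437/1718/(-4039) = -3437/1718*(-1/4039) = 491/991286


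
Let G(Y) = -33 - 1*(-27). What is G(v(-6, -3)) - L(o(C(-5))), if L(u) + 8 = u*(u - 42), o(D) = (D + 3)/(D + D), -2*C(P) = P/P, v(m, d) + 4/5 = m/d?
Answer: -437/4 ≈ -109.25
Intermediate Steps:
v(m, d) = -⅘ + m/d
C(P) = -½ (C(P) = -P/(2*P) = -½*1 = -½)
G(Y) = -6 (G(Y) = -33 + 27 = -6)
o(D) = (3 + D)/(2*D) (o(D) = (3 + D)/((2*D)) = (3 + D)*(1/(2*D)) = (3 + D)/(2*D))
L(u) = -8 + u*(-42 + u) (L(u) = -8 + u*(u - 42) = -8 + u*(-42 + u))
G(v(-6, -3)) - L(o(C(-5))) = -6 - (-8 + ((3 - ½)/(2*(-½)))² - 21*(3 - ½)/(-½)) = -6 - (-8 + ((½)*(-2)*(5/2))² - 21*(-2)*5/2) = -6 - (-8 + (-5/2)² - 42*(-5/2)) = -6 - (-8 + 25/4 + 105) = -6 - 1*413/4 = -6 - 413/4 = -437/4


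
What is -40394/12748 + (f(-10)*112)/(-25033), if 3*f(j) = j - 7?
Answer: -1504638407/478681026 ≈ -3.1433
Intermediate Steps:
f(j) = -7/3 + j/3 (f(j) = (j - 7)/3 = (-7 + j)/3 = -7/3 + j/3)
-40394/12748 + (f(-10)*112)/(-25033) = -40394/12748 + ((-7/3 + (⅓)*(-10))*112)/(-25033) = -40394*1/12748 + ((-7/3 - 10/3)*112)*(-1/25033) = -20197/6374 - 17/3*112*(-1/25033) = -20197/6374 - 1904/3*(-1/25033) = -20197/6374 + 1904/75099 = -1504638407/478681026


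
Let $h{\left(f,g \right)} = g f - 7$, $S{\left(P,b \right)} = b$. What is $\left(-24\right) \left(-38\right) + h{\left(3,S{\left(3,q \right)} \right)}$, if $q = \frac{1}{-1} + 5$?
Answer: $917$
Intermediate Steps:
$q = 4$ ($q = -1 + 5 = 4$)
$h{\left(f,g \right)} = -7 + f g$ ($h{\left(f,g \right)} = f g - 7 = -7 + f g$)
$\left(-24\right) \left(-38\right) + h{\left(3,S{\left(3,q \right)} \right)} = \left(-24\right) \left(-38\right) + \left(-7 + 3 \cdot 4\right) = 912 + \left(-7 + 12\right) = 912 + 5 = 917$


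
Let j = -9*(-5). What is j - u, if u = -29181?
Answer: 29226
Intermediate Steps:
j = 45
j - u = 45 - 1*(-29181) = 45 + 29181 = 29226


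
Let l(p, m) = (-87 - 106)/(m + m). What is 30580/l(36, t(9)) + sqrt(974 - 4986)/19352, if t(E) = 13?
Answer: -795080/193 + I*sqrt(1003)/9676 ≈ -4119.6 + 0.0032731*I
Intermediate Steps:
l(p, m) = -193/(2*m) (l(p, m) = -193*1/(2*m) = -193/(2*m))
30580/l(36, t(9)) + sqrt(974 - 4986)/19352 = 30580/((-193/2/13)) + sqrt(974 - 4986)/19352 = 30580/((-193/2*1/13)) + sqrt(-4012)*(1/19352) = 30580/(-193/26) + (2*I*sqrt(1003))*(1/19352) = 30580*(-26/193) + I*sqrt(1003)/9676 = -795080/193 + I*sqrt(1003)/9676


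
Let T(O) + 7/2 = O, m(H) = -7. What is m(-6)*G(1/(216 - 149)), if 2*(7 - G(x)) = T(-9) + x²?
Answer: -1665405/17956 ≈ -92.749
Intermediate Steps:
T(O) = -7/2 + O
G(x) = 53/4 - x²/2 (G(x) = 7 - ((-7/2 - 9) + x²)/2 = 7 - (-25/2 + x²)/2 = 7 + (25/4 - x²/2) = 53/4 - x²/2)
m(-6)*G(1/(216 - 149)) = -7*(53/4 - 1/(2*(216 - 149)²)) = -7*(53/4 - (1/67)²/2) = -7*(53/4 - ½*1/4489) = -7*(53/4 - 1/8978) = -7*237915/17956 = -1665405/17956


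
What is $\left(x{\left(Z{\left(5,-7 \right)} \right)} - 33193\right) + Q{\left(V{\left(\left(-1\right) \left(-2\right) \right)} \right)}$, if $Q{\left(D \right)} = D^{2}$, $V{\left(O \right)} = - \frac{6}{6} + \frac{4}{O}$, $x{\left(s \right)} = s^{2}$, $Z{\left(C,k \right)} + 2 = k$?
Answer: $-33111$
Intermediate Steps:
$Z{\left(C,k \right)} = -2 + k$
$V{\left(O \right)} = -1 + \frac{4}{O}$ ($V{\left(O \right)} = \left(-6\right) \frac{1}{6} + \frac{4}{O} = -1 + \frac{4}{O}$)
$\left(x{\left(Z{\left(5,-7 \right)} \right)} - 33193\right) + Q{\left(V{\left(\left(-1\right) \left(-2\right) \right)} \right)} = \left(\left(-2 - 7\right)^{2} - 33193\right) + \left(\frac{4 - \left(-1\right) \left(-2\right)}{\left(-1\right) \left(-2\right)}\right)^{2} = \left(\left(-9\right)^{2} - 33193\right) + \left(\frac{4 - 2}{2}\right)^{2} = \left(81 - 33193\right) + \left(\frac{4 - 2}{2}\right)^{2} = -33112 + \left(\frac{1}{2} \cdot 2\right)^{2} = -33112 + 1^{2} = -33112 + 1 = -33111$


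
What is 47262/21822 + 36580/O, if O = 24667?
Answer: 327343419/89713879 ≈ 3.6488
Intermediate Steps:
47262/21822 + 36580/O = 47262/21822 + 36580/24667 = 47262*(1/21822) + 36580*(1/24667) = 7877/3637 + 36580/24667 = 327343419/89713879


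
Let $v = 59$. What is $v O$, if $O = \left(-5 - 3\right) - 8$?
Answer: $-944$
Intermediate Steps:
$O = -16$ ($O = -8 - 8 = -16$)
$v O = 59 \left(-16\right) = -944$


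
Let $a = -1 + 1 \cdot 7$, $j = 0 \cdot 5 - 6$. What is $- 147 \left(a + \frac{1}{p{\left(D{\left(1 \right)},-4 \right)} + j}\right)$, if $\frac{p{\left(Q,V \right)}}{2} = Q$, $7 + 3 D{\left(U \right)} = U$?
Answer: $- \frac{8673}{10} \approx -867.3$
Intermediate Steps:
$D{\left(U \right)} = - \frac{7}{3} + \frac{U}{3}$
$p{\left(Q,V \right)} = 2 Q$
$j = -6$ ($j = 0 - 6 = -6$)
$a = 6$ ($a = -1 + 7 = 6$)
$- 147 \left(a + \frac{1}{p{\left(D{\left(1 \right)},-4 \right)} + j}\right) = - 147 \left(6 + \frac{1}{2 \left(- \frac{7}{3} + \frac{1}{3} \cdot 1\right) - 6}\right) = - 147 \left(6 + \frac{1}{2 \left(- \frac{7}{3} + \frac{1}{3}\right) - 6}\right) = - 147 \left(6 + \frac{1}{2 \left(-2\right) - 6}\right) = - 147 \left(6 + \frac{1}{-4 - 6}\right) = - 147 \left(6 + \frac{1}{-10}\right) = - 147 \left(6 - \frac{1}{10}\right) = \left(-147\right) \frac{59}{10} = - \frac{8673}{10}$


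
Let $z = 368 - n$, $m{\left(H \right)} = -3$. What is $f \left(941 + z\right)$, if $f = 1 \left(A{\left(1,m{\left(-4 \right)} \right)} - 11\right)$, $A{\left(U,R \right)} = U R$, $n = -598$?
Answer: $-26698$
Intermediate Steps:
$A{\left(U,R \right)} = R U$
$z = 966$ ($z = 368 - -598 = 368 + 598 = 966$)
$f = -14$ ($f = 1 \left(\left(-3\right) 1 - 11\right) = 1 \left(-3 - 11\right) = 1 \left(-14\right) = -14$)
$f \left(941 + z\right) = - 14 \left(941 + 966\right) = \left(-14\right) 1907 = -26698$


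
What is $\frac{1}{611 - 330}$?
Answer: $\frac{1}{281} \approx 0.0035587$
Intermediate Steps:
$\frac{1}{611 - 330} = \frac{1}{281}$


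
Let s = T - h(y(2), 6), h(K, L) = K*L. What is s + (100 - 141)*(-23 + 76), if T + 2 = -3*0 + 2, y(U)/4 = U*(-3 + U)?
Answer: -2125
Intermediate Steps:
y(U) = 4*U*(-3 + U) (y(U) = 4*(U*(-3 + U)) = 4*U*(-3 + U))
T = 0 (T = -2 + (-3*0 + 2) = -2 + (0 + 2) = -2 + 2 = 0)
s = 48 (s = 0 - 4*2*(-3 + 2)*6 = 0 - 4*2*(-1)*6 = 0 - (-8)*6 = 0 - 1*(-48) = 0 + 48 = 48)
s + (100 - 141)*(-23 + 76) = 48 + (100 - 141)*(-23 + 76) = 48 - 41*53 = 48 - 2173 = -2125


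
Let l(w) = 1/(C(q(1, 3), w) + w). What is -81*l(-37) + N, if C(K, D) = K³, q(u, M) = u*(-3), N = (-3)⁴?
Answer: 5265/64 ≈ 82.266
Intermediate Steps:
N = 81
q(u, M) = -3*u
l(w) = 1/(-27 + w) (l(w) = 1/((-3*1)³ + w) = 1/((-3)³ + w) = 1/(-27 + w))
-81*l(-37) + N = -81/(-27 - 37) + 81 = -81/(-64) + 81 = -81*(-1/64) + 81 = 81/64 + 81 = 5265/64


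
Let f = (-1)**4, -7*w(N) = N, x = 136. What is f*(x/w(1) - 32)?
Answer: -984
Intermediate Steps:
w(N) = -N/7
f = 1
f*(x/w(1) - 32) = 1*(136/((-1/7*1)) - 32) = 1*(136/(-1/7) - 32) = 1*(136*(-7) - 32) = 1*(-952 - 32) = 1*(-984) = -984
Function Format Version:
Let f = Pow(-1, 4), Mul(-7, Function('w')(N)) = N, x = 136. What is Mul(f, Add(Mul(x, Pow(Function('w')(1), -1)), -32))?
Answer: -984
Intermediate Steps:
Function('w')(N) = Mul(Rational(-1, 7), N)
f = 1
Mul(f, Add(Mul(x, Pow(Function('w')(1), -1)), -32)) = Mul(1, Add(Mul(136, Pow(Mul(Rational(-1, 7), 1), -1)), -32)) = Mul(1, Add(Mul(136, Pow(Rational(-1, 7), -1)), -32)) = Mul(1, Add(Mul(136, -7), -32)) = Mul(1, Add(-952, -32)) = Mul(1, -984) = -984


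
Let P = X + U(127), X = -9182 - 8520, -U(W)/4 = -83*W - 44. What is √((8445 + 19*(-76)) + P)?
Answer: √31639 ≈ 177.87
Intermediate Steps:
U(W) = 176 + 332*W (U(W) = -4*(-83*W - 44) = -4*(-44 - 83*W) = 176 + 332*W)
X = -17702
P = 24638 (P = -17702 + (176 + 332*127) = -17702 + (176 + 42164) = -17702 + 42340 = 24638)
√((8445 + 19*(-76)) + P) = √((8445 + 19*(-76)) + 24638) = √((8445 - 1444) + 24638) = √(7001 + 24638) = √31639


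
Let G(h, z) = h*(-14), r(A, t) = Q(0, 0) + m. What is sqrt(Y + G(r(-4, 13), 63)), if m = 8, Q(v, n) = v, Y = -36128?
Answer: 4*I*sqrt(2265) ≈ 190.37*I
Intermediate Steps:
r(A, t) = 8 (r(A, t) = 0 + 8 = 8)
G(h, z) = -14*h
sqrt(Y + G(r(-4, 13), 63)) = sqrt(-36128 - 14*8) = sqrt(-36128 - 112) = sqrt(-36240) = 4*I*sqrt(2265)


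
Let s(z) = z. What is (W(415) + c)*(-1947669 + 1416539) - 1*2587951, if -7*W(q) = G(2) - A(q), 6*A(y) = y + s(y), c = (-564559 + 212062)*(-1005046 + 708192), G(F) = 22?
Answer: -1167127918462165081/21 ≈ -5.5577e+16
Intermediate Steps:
c = 104640144438 (c = -352497*(-296854) = 104640144438)
A(y) = y/3 (A(y) = (y + y)/6 = (2*y)/6 = y/3)
W(q) = -22/7 + q/21 (W(q) = -(22 - q/3)/7 = -22/7 + q/21)
(W(415) + c)*(-1947669 + 1416539) - 1*2587951 = ((-22/7 + (1/21)*415) + 104640144438)*(-1947669 + 1416539) - 1*2587951 = ((-22/7 + 415/21) + 104640144438)*(-531130) - 2587951 = (349/21 + 104640144438)*(-531130) - 2587951 = (2197443033547/21)*(-531130) - 2587951 = -1167127918407818110/21 - 2587951 = -1167127918462165081/21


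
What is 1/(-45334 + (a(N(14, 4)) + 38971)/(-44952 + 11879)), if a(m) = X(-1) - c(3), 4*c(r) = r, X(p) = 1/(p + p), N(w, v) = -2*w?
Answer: -132292/5997481407 ≈ -2.2058e-5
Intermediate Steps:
X(p) = 1/(2*p)
c(r) = r/4
a(m) = -5/4 (a(m) = (1/2)/(-1) - 3/4 = (1/2)*(-1) - 1*3/4 = -1/2 - 3/4 = -5/4)
1/(-45334 + (a(N(14, 4)) + 38971)/(-44952 + 11879)) = 1/(-45334 + (-5/4 + 38971)/(-44952 + 11879)) = 1/(-45334 + (155879/4)/(-33073)) = 1/(-45334 + (155879/4)*(-1/33073)) = 1/(-45334 - 155879/132292) = 1/(-5997481407/132292) = -132292/5997481407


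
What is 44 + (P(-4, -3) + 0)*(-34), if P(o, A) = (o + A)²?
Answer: -1622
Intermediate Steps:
P(o, A) = (A + o)²
44 + (P(-4, -3) + 0)*(-34) = 44 + ((-3 - 4)² + 0)*(-34) = 44 + ((-7)² + 0)*(-34) = 44 + (49 + 0)*(-34) = 44 + 49*(-34) = 44 - 1666 = -1622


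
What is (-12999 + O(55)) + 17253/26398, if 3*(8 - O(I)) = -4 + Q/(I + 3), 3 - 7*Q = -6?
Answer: -104408227550/8038191 ≈ -12989.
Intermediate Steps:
Q = 9/7 (Q = 3/7 - ⅐*(-6) = 3/7 + 6/7 = 9/7 ≈ 1.2857)
O(I) = 28/3 - 3/(7*(3 + I)) (O(I) = 8 - (-4 + (9/7)/(I + 3))/3 = 8 - (-4 + (9/7)/(3 + I))/3 = 8 - (-4 + 9/(7*(3 + I)))/3 = 8 + (4/3 - 3/(7*(3 + I))) = 28/3 - 3/(7*(3 + I)))
(-12999 + O(55)) + 17253/26398 = (-12999 + (579 + 196*55)/(21*(3 + 55))) + 17253/26398 = (-12999 + (1/21)*(579 + 10780)/58) + 17253*(1/26398) = (-12999 + (1/21)*(1/58)*11359) + 17253/26398 = (-12999 + 11359/1218) + 17253/26398 = -15821423/1218 + 17253/26398 = -104408227550/8038191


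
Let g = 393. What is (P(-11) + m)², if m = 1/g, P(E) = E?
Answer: 18679684/154449 ≈ 120.94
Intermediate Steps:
m = 1/393 ≈ 0.0025445
(P(-11) + m)² = (-11 + 1/393)² = (-4322/393)² = 18679684/154449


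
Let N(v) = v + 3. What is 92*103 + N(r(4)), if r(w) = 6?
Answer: 9485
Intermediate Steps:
N(v) = 3 + v
92*103 + N(r(4)) = 92*103 + (3 + 6) = 9476 + 9 = 9485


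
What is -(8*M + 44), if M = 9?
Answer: -116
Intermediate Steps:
-(8*M + 44) = -(8*9 + 44) = -(72 + 44) = -1*116 = -116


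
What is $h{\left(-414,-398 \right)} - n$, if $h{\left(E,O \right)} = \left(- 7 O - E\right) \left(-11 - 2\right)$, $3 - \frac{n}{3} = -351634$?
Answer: $-1096511$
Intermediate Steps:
$n = 1054911$ ($n = 9 - -1054902 = 9 + 1054902 = 1054911$)
$h{\left(E,O \right)} = 13 E + 91 O$ ($h{\left(E,O \right)} = \left(- E - 7 O\right) \left(-13\right) = 13 E + 91 O$)
$h{\left(-414,-398 \right)} - n = \left(13 \left(-414\right) + 91 \left(-398\right)\right) - 1054911 = \left(-5382 - 36218\right) - 1054911 = -41600 - 1054911 = -1096511$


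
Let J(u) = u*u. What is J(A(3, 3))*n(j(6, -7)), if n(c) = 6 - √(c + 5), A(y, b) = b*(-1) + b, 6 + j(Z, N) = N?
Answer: 0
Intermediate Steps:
j(Z, N) = -6 + N
A(y, b) = 0 (A(y, b) = -b + b = 0)
n(c) = 6 - √(5 + c)
J(u) = u²
J(A(3, 3))*n(j(6, -7)) = 0²*(6 - √(5 + (-6 - 7))) = 0*(6 - √(5 - 13)) = 0*(6 - √(-8)) = 0*(6 - 2*I*√2) = 0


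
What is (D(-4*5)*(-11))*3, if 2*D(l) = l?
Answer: 330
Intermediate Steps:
D(l) = l/2
(D(-4*5)*(-11))*3 = (((-4*5)/2)*(-11))*3 = (((1/2)*(-20))*(-11))*3 = -10*(-11)*3 = 110*3 = 330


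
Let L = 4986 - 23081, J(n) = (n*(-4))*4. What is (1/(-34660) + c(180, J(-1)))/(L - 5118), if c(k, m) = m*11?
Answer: -6100159/804562580 ≈ -0.0075820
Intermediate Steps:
J(n) = -16*n (J(n) = -4*n*4 = -16*n)
c(k, m) = 11*m
L = -18095
(1/(-34660) + c(180, J(-1)))/(L - 5118) = (1/(-34660) + 11*(-16*(-1)))/(-18095 - 5118) = (-1/34660 + 11*16)/(-23213) = (-1/34660 + 176)*(-1/23213) = (6100159/34660)*(-1/23213) = -6100159/804562580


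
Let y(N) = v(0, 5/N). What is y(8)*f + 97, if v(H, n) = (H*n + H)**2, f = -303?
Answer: 97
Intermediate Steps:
v(H, n) = (H + H*n)**2
y(N) = 0 (y(N) = 0**2*(1 + 5/N)**2 = 0*(1 + 5/N)**2 = 0)
y(8)*f + 97 = 0*(-303) + 97 = 0 + 97 = 97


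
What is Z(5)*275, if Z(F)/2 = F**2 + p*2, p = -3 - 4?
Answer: 6050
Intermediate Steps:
p = -7
Z(F) = -28 + 2*F**2 (Z(F) = 2*(F**2 - 7*2) = 2*(F**2 - 14) = 2*(-14 + F**2) = -28 + 2*F**2)
Z(5)*275 = (-28 + 2*5**2)*275 = (-28 + 2*25)*275 = (-28 + 50)*275 = 22*275 = 6050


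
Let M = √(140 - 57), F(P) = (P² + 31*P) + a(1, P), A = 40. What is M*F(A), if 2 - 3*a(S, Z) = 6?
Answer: 8516*√83/3 ≈ 25862.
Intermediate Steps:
a(S, Z) = -4/3 (a(S, Z) = ⅔ - ⅓*6 = ⅔ - 2 = -4/3)
F(P) = -4/3 + P² + 31*P (F(P) = (P² + 31*P) - 4/3 = -4/3 + P² + 31*P)
M = √83 ≈ 9.1104
M*F(A) = √83*(-4/3 + 40² + 31*40) = √83*(-4/3 + 1600 + 1240) = √83*(8516/3) = 8516*√83/3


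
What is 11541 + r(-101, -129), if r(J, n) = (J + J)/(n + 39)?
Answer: 519446/45 ≈ 11543.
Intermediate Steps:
r(J, n) = 2*J/(39 + n) (r(J, n) = (2*J)/(39 + n) = 2*J/(39 + n))
11541 + r(-101, -129) = 11541 + 2*(-101)/(39 - 129) = 11541 + 2*(-101)/(-90) = 11541 + 2*(-101)*(-1/90) = 11541 + 101/45 = 519446/45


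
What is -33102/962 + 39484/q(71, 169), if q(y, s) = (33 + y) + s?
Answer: 1113337/10101 ≈ 110.22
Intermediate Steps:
q(y, s) = 33 + s + y
-33102/962 + 39484/q(71, 169) = -33102/962 + 39484/(33 + 169 + 71) = -33102*1/962 + 39484/273 = -16551/481 + 39484*(1/273) = -16551/481 + 39484/273 = 1113337/10101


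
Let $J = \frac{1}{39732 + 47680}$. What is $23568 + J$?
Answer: $\frac{2060126017}{87412} \approx 23568.0$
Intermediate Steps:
$J = \frac{1}{87412} \approx 1.144 \cdot 10^{-5}$
$23568 + J = 23568 + \frac{1}{87412} = \frac{2060126017}{87412}$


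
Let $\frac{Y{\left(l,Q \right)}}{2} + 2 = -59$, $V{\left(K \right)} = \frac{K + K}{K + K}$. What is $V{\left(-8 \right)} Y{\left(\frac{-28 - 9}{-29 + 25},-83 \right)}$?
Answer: $-122$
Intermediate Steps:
$V{\left(K \right)} = 1$ ($V{\left(K \right)} = \frac{2 K}{2 K} = 2 K \frac{1}{2 K} = 1$)
$Y{\left(l,Q \right)} = -122$ ($Y{\left(l,Q \right)} = -4 + 2 \left(-59\right) = -4 - 118 = -122$)
$V{\left(-8 \right)} Y{\left(\frac{-28 - 9}{-29 + 25},-83 \right)} = 1 \left(-122\right) = -122$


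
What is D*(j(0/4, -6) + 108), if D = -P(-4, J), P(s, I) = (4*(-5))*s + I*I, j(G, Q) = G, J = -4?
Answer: -10368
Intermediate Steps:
P(s, I) = I**2 - 20*s (P(s, I) = -20*s + I**2 = I**2 - 20*s)
D = -96 (D = -((-4)**2 - 20*(-4)) = -(16 + 80) = -1*96 = -96)
D*(j(0/4, -6) + 108) = -96*(0/4 + 108) = -96*(0*(1/4) + 108) = -96*(0 + 108) = -96*108 = -10368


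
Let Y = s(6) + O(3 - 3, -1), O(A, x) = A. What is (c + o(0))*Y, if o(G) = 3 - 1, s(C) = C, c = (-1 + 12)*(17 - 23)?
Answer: -384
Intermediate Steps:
c = -66 (c = 11*(-6) = -66)
o(G) = 2
Y = 6 (Y = 6 + (3 - 3) = 6 + 0 = 6)
(c + o(0))*Y = (-66 + 2)*6 = -64*6 = -384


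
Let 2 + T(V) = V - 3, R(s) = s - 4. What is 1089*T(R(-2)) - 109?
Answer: -12088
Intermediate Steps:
R(s) = -4 + s
T(V) = -5 + V (T(V) = -2 + (V - 3) = -2 + (-3 + V) = -5 + V)
1089*T(R(-2)) - 109 = 1089*(-5 + (-4 - 2)) - 109 = 1089*(-5 - 6) - 109 = 1089*(-11) - 109 = -11979 - 109 = -12088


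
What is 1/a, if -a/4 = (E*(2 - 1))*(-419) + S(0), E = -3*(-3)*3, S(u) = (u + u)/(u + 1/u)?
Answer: 1/45252 ≈ 2.2098e-5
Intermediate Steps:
S(u) = 2*u/(u + 1/u) (S(u) = (2*u)/(u + 1/u) = 2*u/(u + 1/u))
E = 27 (E = 9*3 = 27)
a = 45252 (a = -4*((27*(2 - 1))*(-419) + 2*0²/(1 + 0²)) = -4*((27*1)*(-419) + 2*0/(1 + 0)) = -4*(27*(-419) + 2*0/1) = -4*(-11313 + 2*0*1) = -4*(-11313 + 0) = -4*(-11313) = 45252)
1/a = 1/45252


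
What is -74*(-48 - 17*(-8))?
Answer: -6512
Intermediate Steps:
-74*(-48 - 17*(-8)) = -74*(-48 + 136) = -74*88 = -6512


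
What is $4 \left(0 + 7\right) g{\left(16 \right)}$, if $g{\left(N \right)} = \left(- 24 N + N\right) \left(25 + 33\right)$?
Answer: $-597632$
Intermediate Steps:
$g{\left(N \right)} = - 1334 N$ ($g{\left(N \right)} = - 23 N 58 = - 1334 N$)
$4 \left(0 + 7\right) g{\left(16 \right)} = 4 \left(0 + 7\right) \left(\left(-1334\right) 16\right) = 4 \cdot 7 \left(-21344\right) = 28 \left(-21344\right) = -597632$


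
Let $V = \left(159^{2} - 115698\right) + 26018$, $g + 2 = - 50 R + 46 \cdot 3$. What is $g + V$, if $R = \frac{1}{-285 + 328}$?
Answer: $- \frac{2763359}{43} \approx -64264.0$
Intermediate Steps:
$R = \frac{1}{43} \approx 0.023256$
$g = \frac{5798}{43}$ ($g = -2 + \left(\left(-50\right) \frac{1}{43} + 46 \cdot 3\right) = -2 + \left(- \frac{50}{43} + 138\right) = -2 + \frac{5884}{43} = \frac{5798}{43} \approx 134.84$)
$V = -64399$ ($V = \left(25281 - 115698\right) + 26018 = -90417 + 26018 = -64399$)
$g + V = \frac{5798}{43} - 64399 = - \frac{2763359}{43}$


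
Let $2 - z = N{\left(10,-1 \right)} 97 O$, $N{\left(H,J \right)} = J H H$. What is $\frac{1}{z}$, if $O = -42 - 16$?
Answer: $- \frac{1}{562598} \approx -1.7775 \cdot 10^{-6}$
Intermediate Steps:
$N{\left(H,J \right)} = J H^{2}$ ($N{\left(H,J \right)} = H J H = J H^{2}$)
$O = -58$
$z = -562598$ ($z = 2 - - 10^{2} \cdot 97 \left(-58\right) = 2 - \left(-1\right) 100 \cdot 97 \left(-58\right) = 2 - \left(-100\right) 97 \left(-58\right) = 2 - \left(-9700\right) \left(-58\right) = 2 - 562600 = -562598$)
$\frac{1}{z} = \frac{1}{-562598} = - \frac{1}{562598}$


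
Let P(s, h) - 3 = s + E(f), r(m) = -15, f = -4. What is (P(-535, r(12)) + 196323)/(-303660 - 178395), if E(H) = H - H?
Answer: -195791/482055 ≈ -0.40616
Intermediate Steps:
E(H) = 0
P(s, h) = 3 + s (P(s, h) = 3 + (s + 0) = 3 + s)
(P(-535, r(12)) + 196323)/(-303660 - 178395) = ((3 - 535) + 196323)/(-303660 - 178395) = (-532 + 196323)/(-482055) = 195791*(-1/482055) = -195791/482055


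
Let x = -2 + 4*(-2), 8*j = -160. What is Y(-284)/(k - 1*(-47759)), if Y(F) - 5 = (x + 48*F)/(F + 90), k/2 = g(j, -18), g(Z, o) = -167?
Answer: 7306/4600225 ≈ 0.0015882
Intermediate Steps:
j = -20 (j = (⅛)*(-160) = -20)
x = -10 (x = -2 - 8 = -10)
k = -334 (k = 2*(-167) = -334)
Y(F) = 5 + (-10 + 48*F)/(90 + F) (Y(F) = 5 + (-10 + 48*F)/(F + 90) = 5 + (-10 + 48*F)/(90 + F))
Y(-284)/(k - 1*(-47759)) = ((440 + 53*(-284))/(90 - 284))/(-334 - 1*(-47759)) = ((440 - 15052)/(-194))/(-334 + 47759) = -1/194*(-14612)/47425 = (7306/97)*(1/47425) = 7306/4600225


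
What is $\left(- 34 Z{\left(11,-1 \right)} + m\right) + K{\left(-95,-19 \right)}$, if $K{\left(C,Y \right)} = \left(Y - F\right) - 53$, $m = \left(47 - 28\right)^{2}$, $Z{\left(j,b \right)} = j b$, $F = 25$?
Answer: $638$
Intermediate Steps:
$Z{\left(j,b \right)} = b j$
$m = 361$ ($m = 19^{2} = 361$)
$K{\left(C,Y \right)} = -78 + Y$ ($K{\left(C,Y \right)} = \left(Y - 25\right) - 53 = \left(-25 + Y\right) - 53 = -78 + Y$)
$\left(- 34 Z{\left(11,-1 \right)} + m\right) + K{\left(-95,-19 \right)} = \left(- 34 \left(\left(-1\right) 11\right) + 361\right) - 97 = \left(\left(-34\right) \left(-11\right) + 361\right) - 97 = \left(374 + 361\right) - 97 = 735 - 97 = 638$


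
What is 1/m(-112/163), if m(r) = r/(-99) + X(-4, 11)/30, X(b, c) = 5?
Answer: 32274/5603 ≈ 5.7601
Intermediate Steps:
m(r) = ⅙ - r/99 (m(r) = r/(-99) + 5/30 = r*(-1/99) + 5*(1/30) = -r/99 + ⅙ = ⅙ - r/99)
1/m(-112/163) = 1/(⅙ - (-112)/(99*163)) = 1/(⅙ - 1/99*(-112/163)) = 1/(⅙ + 112/16137) = 1/(5603/32274) = 32274/5603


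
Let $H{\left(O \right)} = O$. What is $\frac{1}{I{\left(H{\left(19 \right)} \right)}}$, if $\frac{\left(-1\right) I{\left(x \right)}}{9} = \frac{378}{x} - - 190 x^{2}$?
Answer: $- \frac{19}{11732292} \approx -1.6195 \cdot 10^{-6}$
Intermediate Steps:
$I{\left(x \right)} = - \frac{3402}{x} - 1710 x^{2}$ ($I{\left(x \right)} = - 9 \left(\frac{378}{x} - - 190 x^{2}\right) = - 9 \left(\frac{378}{x} + 190 x^{2}\right) = - 9 \left(190 x^{2} + \frac{378}{x}\right) = - \frac{3402}{x} - 1710 x^{2}$)
$\frac{1}{I{\left(H{\left(19 \right)} \right)}} = \frac{1}{18 \cdot \frac{1}{19} \left(-189 - 95 \cdot 19^{3}\right)} = \frac{1}{18 \cdot \frac{1}{19} \left(-189 - 651605\right)} = \frac{1}{18 \cdot \frac{1}{19} \left(-651794\right)} = \frac{1}{- \frac{11732292}{19}} = - \frac{19}{11732292}$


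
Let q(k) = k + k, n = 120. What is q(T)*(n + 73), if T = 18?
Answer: 6948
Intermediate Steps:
q(k) = 2*k
q(T)*(n + 73) = (2*18)*(120 + 73) = 36*193 = 6948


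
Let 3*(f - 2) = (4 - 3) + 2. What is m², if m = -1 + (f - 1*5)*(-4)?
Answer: 49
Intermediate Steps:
f = 3 (f = 2 + ((4 - 3) + 2)/3 = 2 + (1 + 2)/3 = 2 + (⅓)*3 = 2 + 1 = 3)
m = 7 (m = -1 + (3 - 1*5)*(-4) = -1 + (3 - 5)*(-4) = -1 - 2*(-4) = -1 + 8 = 7)
m² = 7² = 49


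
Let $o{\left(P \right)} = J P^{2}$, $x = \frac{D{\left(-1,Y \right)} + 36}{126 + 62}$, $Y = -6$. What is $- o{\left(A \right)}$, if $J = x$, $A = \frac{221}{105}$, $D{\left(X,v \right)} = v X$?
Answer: $- \frac{48841}{49350} \approx -0.98969$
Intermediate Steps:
$D{\left(X,v \right)} = X v$
$x = \frac{21}{94}$ ($x = \frac{\left(-1\right) \left(-6\right) + 36}{126 + 62} = \frac{6 + 36}{188} = 42 \cdot \frac{1}{188} = \frac{21}{94} \approx 0.2234$)
$A = \frac{221}{105}$ ($A = 221 \cdot \frac{1}{105} = \frac{221}{105} \approx 2.1048$)
$J = \frac{21}{94} \approx 0.2234$
$o{\left(P \right)} = \frac{21 P^{2}}{94}$
$- o{\left(A \right)} = - \frac{21 \left(\frac{221}{105}\right)^{2}}{94} = - \frac{21 \cdot 48841}{94 \cdot 11025} = \left(-1\right) \frac{48841}{49350} = - \frac{48841}{49350}$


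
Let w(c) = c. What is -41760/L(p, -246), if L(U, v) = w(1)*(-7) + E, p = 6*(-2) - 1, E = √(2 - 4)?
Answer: 97440/17 + 13920*I*√2/17 ≈ 5731.8 + 1158.0*I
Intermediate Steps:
E = I*√2 (E = √(-2) = I*√2 ≈ 1.4142*I)
p = -13 (p = -12 - 1 = -13)
L(U, v) = -7 + I*√2 (L(U, v) = 1*(-7) + I*√2 = -7 + I*√2)
-41760/L(p, -246) = -41760/(-7 + I*√2)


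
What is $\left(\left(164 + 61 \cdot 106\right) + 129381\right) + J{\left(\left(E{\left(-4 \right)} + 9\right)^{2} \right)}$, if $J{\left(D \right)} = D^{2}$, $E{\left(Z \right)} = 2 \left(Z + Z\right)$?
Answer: $138412$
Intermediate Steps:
$E{\left(Z \right)} = 4 Z$ ($E{\left(Z \right)} = 2 \cdot 2 Z = 4 Z$)
$\left(\left(164 + 61 \cdot 106\right) + 129381\right) + J{\left(\left(E{\left(-4 \right)} + 9\right)^{2} \right)} = \left(\left(164 + 61 \cdot 106\right) + 129381\right) + \left(\left(4 \left(-4\right) + 9\right)^{2}\right)^{2} = \left(\left(164 + 6466\right) + 129381\right) + \left(\left(-16 + 9\right)^{2}\right)^{2} = \left(6630 + 129381\right) + \left(\left(-7\right)^{2}\right)^{2} = 136011 + 49^{2} = 136011 + 2401 = 138412$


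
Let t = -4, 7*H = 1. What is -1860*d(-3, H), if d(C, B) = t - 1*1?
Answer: 9300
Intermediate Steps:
H = 1/7 (H = (1/7)*1 = 1/7 ≈ 0.14286)
d(C, B) = -5 (d(C, B) = -4 - 1*1 = -4 - 1 = -5)
-1860*d(-3, H) = -1860*(-5) = 9300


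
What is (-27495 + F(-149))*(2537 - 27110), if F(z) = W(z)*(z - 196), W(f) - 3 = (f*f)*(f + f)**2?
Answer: 16714075473434430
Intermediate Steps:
W(f) = 3 + 4*f**4 (W(f) = 3 + (f*f)*(f + f)**2 = 3 + f**2*(2*f)**2 = 3 + f**2*(4*f**2) = 3 + 4*f**4)
F(z) = (-196 + z)*(3 + 4*z**4) (F(z) = (3 + 4*z**4)*(z - 196) = (3 + 4*z**4)*(-196 + z) = (-196 + z)*(3 + 4*z**4))
(-27495 + F(-149))*(2537 - 27110) = (-27495 + (-196 - 149)*(3 + 4*(-149)**4))*(2537 - 27110) = (-27495 - 345*(3 + 4*492884401))*(-24573) = (-27495 - 345*(3 + 1971537604))*(-24573) = (-27495 - 345*1971537607)*(-24573) = (-27495 - 680180474415)*(-24573) = -680180501910*(-24573) = 16714075473434430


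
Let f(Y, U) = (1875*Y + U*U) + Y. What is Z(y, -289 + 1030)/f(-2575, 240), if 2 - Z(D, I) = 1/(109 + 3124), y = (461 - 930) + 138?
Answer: -1293/3086286460 ≈ -4.1895e-7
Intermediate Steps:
y = -331 (y = -469 + 138 = -331)
Z(D, I) = 6465/3233 (Z(D, I) = 2 - 1/(109 + 3124) = 2 - 1/3233 = 6465/3233)
f(Y, U) = U² + 1876*Y (f(Y, U) = (1875*Y + U²) + Y = (U² + 1875*Y) + Y = U² + 1876*Y)
Z(y, -289 + 1030)/f(-2575, 240) = 6465/(3233*(240² + 1876*(-2575))) = 6465/(3233*(57600 - 4830700)) = (6465/3233)/(-4773100) = (6465/3233)*(-1/4773100) = -1293/3086286460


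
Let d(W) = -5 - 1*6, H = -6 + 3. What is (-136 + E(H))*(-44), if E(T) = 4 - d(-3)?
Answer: 5324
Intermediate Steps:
H = -3
d(W) = -11 (d(W) = -5 - 6 = -11)
E(T) = 15 (E(T) = 4 - 1*(-11) = 4 + 11 = 15)
(-136 + E(H))*(-44) = (-136 + 15)*(-44) = -121*(-44) = 5324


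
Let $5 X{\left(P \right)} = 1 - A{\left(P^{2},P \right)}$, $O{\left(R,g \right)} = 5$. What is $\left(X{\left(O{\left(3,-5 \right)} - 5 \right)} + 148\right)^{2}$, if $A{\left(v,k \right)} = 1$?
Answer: $21904$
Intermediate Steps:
$X{\left(P \right)} = 0$ ($X{\left(P \right)} = \frac{1 - 1}{5} = \frac{1}{5} \cdot 0 = 0$)
$\left(X{\left(O{\left(3,-5 \right)} - 5 \right)} + 148\right)^{2} = \left(0 + 148\right)^{2} = 148^{2} = 21904$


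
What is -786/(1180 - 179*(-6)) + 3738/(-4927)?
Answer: -6149037/5552729 ≈ -1.1074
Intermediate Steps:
-786/(1180 - 179*(-6)) + 3738/(-4927) = -786/(1180 + 1074) + 3738*(-1/4927) = -786/2254 - 3738/4927 = -786*1/2254 - 3738/4927 = -393/1127 - 3738/4927 = -6149037/5552729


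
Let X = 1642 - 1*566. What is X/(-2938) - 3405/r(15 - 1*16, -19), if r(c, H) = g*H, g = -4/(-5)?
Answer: 24968837/111644 ≈ 223.65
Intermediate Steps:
g = 4/5 (g = -4*(-1/5) = 4/5 ≈ 0.80000)
r(c, H) = 4*H/5
X = 1076 (X = 1642 - 566 = 1076)
X/(-2938) - 3405/r(15 - 1*16, -19) = 1076/(-2938) - 3405/((4/5)*(-19)) = 1076*(-1/2938) - 3405/(-76/5) = -538/1469 - 3405*(-5/76) = -538/1469 + 17025/76 = 24968837/111644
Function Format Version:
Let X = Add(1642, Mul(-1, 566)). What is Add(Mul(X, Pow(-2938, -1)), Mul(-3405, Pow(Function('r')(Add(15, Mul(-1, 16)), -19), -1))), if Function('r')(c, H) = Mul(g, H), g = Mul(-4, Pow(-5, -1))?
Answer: Rational(24968837, 111644) ≈ 223.65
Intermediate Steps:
g = Rational(4, 5) (g = Mul(-4, Rational(-1, 5)) = Rational(4, 5) ≈ 0.80000)
Function('r')(c, H) = Mul(Rational(4, 5), H)
X = 1076 (X = Add(1642, -566) = 1076)
Add(Mul(X, Pow(-2938, -1)), Mul(-3405, Pow(Function('r')(Add(15, Mul(-1, 16)), -19), -1))) = Add(Mul(1076, Pow(-2938, -1)), Mul(-3405, Pow(Mul(Rational(4, 5), -19), -1))) = Add(Mul(1076, Rational(-1, 2938)), Mul(-3405, Pow(Rational(-76, 5), -1))) = Add(Rational(-538, 1469), Mul(-3405, Rational(-5, 76))) = Add(Rational(-538, 1469), Rational(17025, 76)) = Rational(24968837, 111644)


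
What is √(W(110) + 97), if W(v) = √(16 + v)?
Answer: √(97 + 3*√14) ≈ 10.403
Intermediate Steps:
√(W(110) + 97) = √(√(16 + 110) + 97) = √(√126 + 97) = √(3*√14 + 97) = √(97 + 3*√14)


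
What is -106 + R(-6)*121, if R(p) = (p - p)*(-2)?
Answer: -106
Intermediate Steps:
R(p) = 0 (R(p) = 0*(-2) = 0)
-106 + R(-6)*121 = -106 + 0*121 = -106 + 0 = -106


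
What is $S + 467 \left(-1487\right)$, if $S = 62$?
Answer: $-694367$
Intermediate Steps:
$S + 467 \left(-1487\right) = 62 + 467 \left(-1487\right) = 62 - 694429 = -694367$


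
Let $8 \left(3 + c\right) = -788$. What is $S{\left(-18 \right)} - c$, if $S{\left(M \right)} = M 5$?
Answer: $\frac{23}{2} \approx 11.5$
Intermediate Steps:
$c = - \frac{203}{2}$ ($c = -3 + \frac{1}{8} \left(-788\right) = -3 - \frac{197}{2} = - \frac{203}{2} \approx -101.5$)
$S{\left(M \right)} = 5 M$
$S{\left(-18 \right)} - c = 5 \left(-18\right) - - \frac{203}{2} = -90 + \frac{203}{2} = \frac{23}{2}$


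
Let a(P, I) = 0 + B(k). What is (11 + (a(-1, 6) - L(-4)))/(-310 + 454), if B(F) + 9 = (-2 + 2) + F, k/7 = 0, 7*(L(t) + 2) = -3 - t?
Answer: 3/112 ≈ 0.026786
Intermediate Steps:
L(t) = -17/7 - t/7 (L(t) = -2 + (-3 - t)/7 = -2 + (-3/7 - t/7) = -17/7 - t/7)
k = 0 (k = 7*0 = 0)
B(F) = -9 + F (B(F) = -9 + ((-2 + 2) + F) = -9 + (0 + F) = -9 + F)
a(P, I) = -9 (a(P, I) = 0 + (-9 + 0) = 0 - 9 = -9)
(11 + (a(-1, 6) - L(-4)))/(-310 + 454) = (11 + (-9 - (-17/7 - 1/7*(-4))))/(-310 + 454) = (11 + (-9 - (-17/7 + 4/7)))/144 = (11 + (-9 - 1*(-13/7)))/144 = (11 + (-9 + 13/7))/144 = (11 - 50/7)/144 = (1/144)*(27/7) = 3/112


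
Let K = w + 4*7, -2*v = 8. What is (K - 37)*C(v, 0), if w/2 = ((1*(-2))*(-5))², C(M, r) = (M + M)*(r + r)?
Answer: 0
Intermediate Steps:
v = -4 (v = -½*8 = -4)
C(M, r) = 4*M*r (C(M, r) = (2*M)*(2*r) = 4*M*r)
w = 200 (w = 2*((1*(-2))*(-5))² = 2*(-2*(-5))² = 2*10² = 2*100 = 200)
K = 228 (K = 200 + 4*7 = 200 + 28 = 228)
(K - 37)*C(v, 0) = (228 - 37)*(4*(-4)*0) = 191*0 = 0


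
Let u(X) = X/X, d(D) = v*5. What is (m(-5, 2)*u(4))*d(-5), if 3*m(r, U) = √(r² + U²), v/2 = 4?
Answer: 40*√29/3 ≈ 71.802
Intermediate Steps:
v = 8 (v = 2*4 = 8)
d(D) = 40 (d(D) = 8*5 = 40)
u(X) = 1
m(r, U) = √(U² + r²)/3 (m(r, U) = √(r² + U²)/3 = √(U² + r²)/3)
(m(-5, 2)*u(4))*d(-5) = ((√(2² + (-5)²)/3)*1)*40 = ((√(4 + 25)/3)*1)*40 = ((√29/3)*1)*40 = (√29/3)*40 = 40*√29/3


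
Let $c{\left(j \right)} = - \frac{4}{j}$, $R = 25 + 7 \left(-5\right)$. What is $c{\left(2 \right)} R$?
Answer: $20$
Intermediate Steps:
$R = -10$ ($R = 25 - 35 = -10$)
$c{\left(2 \right)} R = - \frac{4}{2} \left(-10\right) = \left(-4\right) \frac{1}{2} \left(-10\right) = \left(-2\right) \left(-10\right) = 20$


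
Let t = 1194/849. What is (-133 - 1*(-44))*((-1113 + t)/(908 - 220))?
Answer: 27997709/194704 ≈ 143.80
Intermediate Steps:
t = 398/283 (t = 1194*(1/849) = 398/283 ≈ 1.4064)
(-133 - 1*(-44))*((-1113 + t)/(908 - 220)) = (-133 - 1*(-44))*((-1113 + 398/283)/(908 - 220)) = (-133 + 44)*(-314581/283/688) = -(-27997709)/(283*688) = -89*(-314581/194704) = 27997709/194704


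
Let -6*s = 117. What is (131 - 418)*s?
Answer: 11193/2 ≈ 5596.5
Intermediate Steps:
s = -39/2 (s = -⅙*117 = -39/2 ≈ -19.500)
(131 - 418)*s = (131 - 418)*(-39/2) = -287*(-39/2) = 11193/2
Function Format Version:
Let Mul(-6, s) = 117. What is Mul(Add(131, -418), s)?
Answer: Rational(11193, 2) ≈ 5596.5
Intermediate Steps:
s = Rational(-39, 2) (s = Mul(Rational(-1, 6), 117) = Rational(-39, 2) ≈ -19.500)
Mul(Add(131, -418), s) = Mul(Add(131, -418), Rational(-39, 2)) = Mul(-287, Rational(-39, 2)) = Rational(11193, 2)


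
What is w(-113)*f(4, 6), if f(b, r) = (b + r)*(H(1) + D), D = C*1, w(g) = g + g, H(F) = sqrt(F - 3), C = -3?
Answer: 6780 - 2260*I*sqrt(2) ≈ 6780.0 - 3196.1*I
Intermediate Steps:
H(F) = sqrt(-3 + F)
w(g) = 2*g
D = -3 (D = -3*1 = -3)
f(b, r) = (-3 + I*sqrt(2))*(b + r) (f(b, r) = (b + r)*(sqrt(-3 + 1) - 3) = (b + r)*(sqrt(-2) - 3) = (b + r)*(I*sqrt(2) - 3) = (b + r)*(-3 + I*sqrt(2)) = (-3 + I*sqrt(2))*(b + r))
w(-113)*f(4, 6) = (2*(-113))*(-3*4 - 3*6 + I*4*sqrt(2) + I*6*sqrt(2)) = -226*(-12 - 18 + 4*I*sqrt(2) + 6*I*sqrt(2)) = -226*(-30 + 10*I*sqrt(2)) = 6780 - 2260*I*sqrt(2)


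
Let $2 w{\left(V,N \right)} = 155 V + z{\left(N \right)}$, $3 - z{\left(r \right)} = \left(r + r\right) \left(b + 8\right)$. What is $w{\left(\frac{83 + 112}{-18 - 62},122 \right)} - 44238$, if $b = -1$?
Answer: $- \frac{1448941}{32} \approx -45279.0$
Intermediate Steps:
$z{\left(r \right)} = 3 - 14 r$ ($z{\left(r \right)} = 3 - \left(r + r\right) \left(-1 + 8\right) = 3 - 2 r 7 = 3 - 14 r$)
$w{\left(V,N \right)} = \frac{3}{2} - 7 N + \frac{155 V}{2}$ ($w{\left(V,N \right)} = \frac{155 V - \left(-3 + 14 N\right)}{2} = \frac{3 - 14 N + 155 V}{2} = \frac{3}{2} - 7 N + \frac{155 V}{2}$)
$w{\left(\frac{83 + 112}{-18 - 62},122 \right)} - 44238 = \left(\frac{3}{2} - 854 + \frac{155 \frac{83 + 112}{-18 - 62}}{2}\right) - 44238 = \left(\frac{3}{2} - 854 + \frac{155 \frac{195}{-80}}{2}\right) - 44238 = \left(\frac{3}{2} - 854 + \frac{155 \cdot 195 \left(- \frac{1}{80}\right)}{2}\right) - 44238 = \left(\frac{3}{2} - 854 + \frac{155}{2} \left(- \frac{39}{16}\right)\right) - 44238 = \left(\frac{3}{2} - 854 - \frac{6045}{32}\right) - 44238 = - \frac{33325}{32} - 44238 = - \frac{1448941}{32}$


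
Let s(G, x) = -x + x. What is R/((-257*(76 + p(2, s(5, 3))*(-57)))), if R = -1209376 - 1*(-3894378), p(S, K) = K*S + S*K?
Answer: -1342501/9766 ≈ -137.47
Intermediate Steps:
s(G, x) = 0
p(S, K) = 2*K*S (p(S, K) = K*S + K*S = 2*K*S)
R = 2685002 (R = -1209376 + 3894378 = 2685002)
R/((-257*(76 + p(2, s(5, 3))*(-57)))) = 2685002/((-257*(76 + (2*0*2)*(-57)))) = 2685002/((-257*(76 + 0*(-57)))) = 2685002/((-257*(76 + 0))) = 2685002/((-257*76)) = 2685002/(-19532) = 2685002*(-1/19532) = -1342501/9766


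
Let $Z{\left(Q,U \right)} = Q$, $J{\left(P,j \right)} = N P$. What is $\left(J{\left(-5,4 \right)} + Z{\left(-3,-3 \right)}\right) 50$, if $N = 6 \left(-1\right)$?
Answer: $1350$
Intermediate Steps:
$N = -6$
$J{\left(P,j \right)} = - 6 P$
$\left(J{\left(-5,4 \right)} + Z{\left(-3,-3 \right)}\right) 50 = \left(\left(-6\right) \left(-5\right) - 3\right) 50 = \left(30 - 3\right) 50 = 27 \cdot 50 = 1350$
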